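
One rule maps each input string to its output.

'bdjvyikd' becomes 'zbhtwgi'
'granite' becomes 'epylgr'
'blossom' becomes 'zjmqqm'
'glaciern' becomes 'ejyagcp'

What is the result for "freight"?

In each case the input is transformed by: delete the last character, then shift every letter 2 places backward in the alphabet (wrapping around).
"freight" → "dpcgef".
(Check on "bdjvyikd": → "bdjvyik" → "zbhtwgi" ✓)

dpcgef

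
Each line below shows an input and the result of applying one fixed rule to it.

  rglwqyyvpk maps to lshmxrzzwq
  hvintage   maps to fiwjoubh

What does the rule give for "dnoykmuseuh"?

The pattern: move the last character to the front, then shift every letter 1 place forward in the alphabet (wrapping around).
Starting from "dnoykmuseuh": after the first operation, "hdnoykmuseu"; after the second, "ieopzlnvtfv".

ieopzlnvtfv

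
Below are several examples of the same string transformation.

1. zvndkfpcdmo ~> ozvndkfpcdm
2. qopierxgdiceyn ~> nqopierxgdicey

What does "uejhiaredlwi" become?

In each case the input is transformed by: move the last character to the front.
Doing the same to "uejhiaredlwi": "iuejhiaredlw".

iuejhiaredlw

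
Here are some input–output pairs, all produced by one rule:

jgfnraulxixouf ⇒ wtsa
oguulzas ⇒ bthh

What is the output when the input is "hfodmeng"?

Each output is the input with this applied: shift every letter 13 places forward in the alphabet (wrapping around) — i.e. ROT13, then keep only the first 4 characters.
Starting from "hfodmeng": after the first operation, "usbqzrat"; after the second, "usbq".
(Check on "oguulzas": → "bthhymnf" → "bthh" ✓)

usbq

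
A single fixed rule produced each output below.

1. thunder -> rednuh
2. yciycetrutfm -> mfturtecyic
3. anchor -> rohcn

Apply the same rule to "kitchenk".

The pattern: reverse the string, then delete the last character.
Applying both steps to "kitchenk": "knehctik", then "knehcti".

knehcti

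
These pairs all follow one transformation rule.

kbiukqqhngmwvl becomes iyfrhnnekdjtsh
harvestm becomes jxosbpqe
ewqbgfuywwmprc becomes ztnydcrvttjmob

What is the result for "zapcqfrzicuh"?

Looking at the pairs, the operation is to swap the first and last characters, then shift every letter 3 places backward in the alphabet (wrapping around).
Starting from "zapcqfrzicuh": after the first operation, "hapcqfrzicuz"; after the second, "exmzncowfzrw".

exmzncowfzrw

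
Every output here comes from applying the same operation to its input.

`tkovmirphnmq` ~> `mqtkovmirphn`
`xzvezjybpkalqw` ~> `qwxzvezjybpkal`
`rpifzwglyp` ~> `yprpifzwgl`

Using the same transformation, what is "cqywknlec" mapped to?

Rule — move the last 2 characters to the front (rotate right by 2).
For "cqywknlec" the result is "eccqywknl".

eccqywknl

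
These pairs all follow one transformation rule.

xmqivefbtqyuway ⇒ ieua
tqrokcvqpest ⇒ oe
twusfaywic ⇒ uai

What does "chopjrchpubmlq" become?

ou

Each output is the input with this applied: keep only the vowels.
"chopjrchpubmlq" → "ou".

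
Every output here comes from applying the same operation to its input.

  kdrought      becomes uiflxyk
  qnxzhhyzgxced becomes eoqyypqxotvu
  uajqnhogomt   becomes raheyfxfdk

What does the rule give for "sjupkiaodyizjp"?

algbzrfupzqag

The rule is to delete the first character, then shift every letter 9 places backward in the alphabet (wrapping around).
Working it through for "sjupkiaodyizjp": intermediate "jupkiaodyizjp", final "algbzrfupzqag".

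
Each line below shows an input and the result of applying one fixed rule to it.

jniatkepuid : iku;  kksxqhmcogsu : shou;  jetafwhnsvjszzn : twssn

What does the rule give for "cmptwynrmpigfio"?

pymgo

The transformation: keep one character in every 3, starting at position 3 (positions 3rd, 6th, 9th, ...).
On "cmptwynrmpigfio" that produces "pymgo".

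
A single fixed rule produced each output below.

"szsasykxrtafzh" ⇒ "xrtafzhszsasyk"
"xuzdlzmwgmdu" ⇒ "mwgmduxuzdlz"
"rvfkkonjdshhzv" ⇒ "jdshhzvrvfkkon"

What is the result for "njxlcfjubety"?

Rule — swap the front and back halves of the string.
For "njxlcfjubety" the result is "jubetynjxlcf".

jubetynjxlcf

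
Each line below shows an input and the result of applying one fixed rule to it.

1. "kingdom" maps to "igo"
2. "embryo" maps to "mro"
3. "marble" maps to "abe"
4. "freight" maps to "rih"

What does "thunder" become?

hne

What's happening: keep every other character starting from the second (positions 2nd, 4th, 6th, ...).
On "thunder" that produces "hne".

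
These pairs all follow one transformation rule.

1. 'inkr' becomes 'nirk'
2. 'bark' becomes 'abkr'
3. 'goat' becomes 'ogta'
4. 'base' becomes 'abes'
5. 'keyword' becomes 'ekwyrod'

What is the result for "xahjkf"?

axjhfk

The rule is to swap each adjacent pair of characters (1↔2, 3↔4, ...).
On "xahjkf" that produces "axjhfk".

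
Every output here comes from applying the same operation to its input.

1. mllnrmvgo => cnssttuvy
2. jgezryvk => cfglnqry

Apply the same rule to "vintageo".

The rule is to shift every letter 7 places forward in the alphabet (wrapping around), then sort the characters into alphabetical order.
Applying both steps to "vintageo": "cpuahnlv", then "achlnpuv".

achlnpuv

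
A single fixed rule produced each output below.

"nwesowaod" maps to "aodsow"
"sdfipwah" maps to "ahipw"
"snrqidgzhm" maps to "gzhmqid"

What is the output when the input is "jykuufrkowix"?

rkowixuuf

What's happening: delete the first 3 characters, then move the first 3 characters to the end (rotate left by 3).
Working it through for "jykuufrkowix": intermediate "uufrkowix", final "rkowixuuf".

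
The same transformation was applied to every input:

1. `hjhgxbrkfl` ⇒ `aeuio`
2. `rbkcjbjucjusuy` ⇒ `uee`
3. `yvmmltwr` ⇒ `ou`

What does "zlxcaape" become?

In each case the input is transformed by: shift every letter 3 places forward in the alphabet (wrapping around), then keep only the vowels.
Applying both steps to "zlxcaape": "coafddsh", then "oa".

oa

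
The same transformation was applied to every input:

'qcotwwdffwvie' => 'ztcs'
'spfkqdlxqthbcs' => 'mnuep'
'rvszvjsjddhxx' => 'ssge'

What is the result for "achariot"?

Looking at the pairs, the operation is to keep one character in every 3, starting at position 2 (positions 2nd, 5th, 8th, ...), then shift every letter 3 places backward in the alphabet (wrapping around).
Starting from "achariot": after the first operation, "crt"; after the second, "zoq".
(Check on "spfkqdlxqthbcs": → "pqxhs" → "mnuep" ✓)

zoq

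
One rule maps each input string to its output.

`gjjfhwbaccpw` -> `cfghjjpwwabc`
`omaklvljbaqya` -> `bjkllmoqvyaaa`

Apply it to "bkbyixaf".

The transformation: sort the characters into alphabetical order, then move the first 3 characters to the end (rotate left by 3).
On "bkbyixaf": the first step gives "abbfikxy", and the second then gives "fikxyabb".

fikxyabb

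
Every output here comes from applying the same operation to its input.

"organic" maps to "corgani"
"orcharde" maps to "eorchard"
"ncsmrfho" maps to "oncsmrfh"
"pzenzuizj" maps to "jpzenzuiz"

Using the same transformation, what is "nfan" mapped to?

nnfa

Looking at the pairs, the operation is to move the last character to the front.
Applying that to "nfan" gives "nnfa".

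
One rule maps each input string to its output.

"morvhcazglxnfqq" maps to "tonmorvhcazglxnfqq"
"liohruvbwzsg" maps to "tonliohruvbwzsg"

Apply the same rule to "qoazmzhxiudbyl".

In each case the input is transformed by: prepend "ton".
Applying that to "qoazmzhxiudbyl" gives "tonqoazmzhxiudbyl".

tonqoazmzhxiudbyl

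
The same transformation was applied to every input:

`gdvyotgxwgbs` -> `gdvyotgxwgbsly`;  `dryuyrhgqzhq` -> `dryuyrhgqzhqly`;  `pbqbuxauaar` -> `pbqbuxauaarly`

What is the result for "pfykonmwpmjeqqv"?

pfykonmwpmjeqqvly

The transformation: append "ly".
Doing the same to "pfykonmwpmjeqqv": "pfykonmwpmjeqqvly".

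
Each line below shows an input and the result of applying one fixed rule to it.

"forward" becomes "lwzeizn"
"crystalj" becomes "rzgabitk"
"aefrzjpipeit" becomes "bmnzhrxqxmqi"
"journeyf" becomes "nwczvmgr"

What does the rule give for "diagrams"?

Each output is the input with this applied: shift every letter 8 places forward in the alphabet (wrapping around), then swap the first and last characters.
Doing the same to "diagrams": "aqioziul".

aqioziul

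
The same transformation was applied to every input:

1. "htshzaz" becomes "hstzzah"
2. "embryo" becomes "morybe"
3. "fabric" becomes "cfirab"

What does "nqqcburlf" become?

Looking at the pairs, the operation is to sort the characters into alphabetical order, then move the first 2 characters to the end (rotate left by 2).
"nqqcburlf" → "bcflnqqru" → "flnqqrubc".
(Check on "embryo": → "bemory" → "morybe" ✓)

flnqqrubc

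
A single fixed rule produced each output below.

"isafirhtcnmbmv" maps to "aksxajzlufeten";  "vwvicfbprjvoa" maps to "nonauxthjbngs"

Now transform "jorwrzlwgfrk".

bgjojrdoyxjc

Each output is the input with this applied: shift every letter 8 places backward in the alphabet (wrapping around).
Doing the same to "jorwrzlwgfrk": "bgjojrdoyxjc".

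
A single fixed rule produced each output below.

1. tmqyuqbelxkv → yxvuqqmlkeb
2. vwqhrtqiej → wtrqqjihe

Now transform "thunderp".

urpnhed

What's happening: delete the first character, then sort the characters into reverse alphabetical order.
Starting from "thunderp": after the first operation, "hunderp"; after the second, "urpnhed".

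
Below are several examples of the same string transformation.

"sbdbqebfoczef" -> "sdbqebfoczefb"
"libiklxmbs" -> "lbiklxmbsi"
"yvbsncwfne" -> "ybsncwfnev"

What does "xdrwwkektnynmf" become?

Rule — move the first character to the end, then swap the first and last characters.
Applying both steps to "xdrwwkektnynmf": "drwwkektnynmfx", then "xrwwkektnynmfd".

xrwwkektnynmfd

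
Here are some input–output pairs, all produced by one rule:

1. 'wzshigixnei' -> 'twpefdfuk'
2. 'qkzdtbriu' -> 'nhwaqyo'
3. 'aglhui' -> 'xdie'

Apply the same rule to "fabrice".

The pattern: delete the last 2 characters, then shift every letter 3 places backward in the alphabet (wrapping around).
"fabrice" → "fabri" → "cxyof".

cxyof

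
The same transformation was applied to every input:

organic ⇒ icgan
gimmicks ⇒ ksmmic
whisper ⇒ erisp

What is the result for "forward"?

rdrwa

The rule is to delete the first 2 characters, then move the last 2 characters to the front (rotate right by 2).
Starting from "forward": after the first operation, "rward"; after the second, "rdrwa".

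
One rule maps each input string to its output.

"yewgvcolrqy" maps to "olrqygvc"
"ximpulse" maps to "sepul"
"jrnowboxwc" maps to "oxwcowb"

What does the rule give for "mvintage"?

genta

Each output is the input with this applied: delete the first 3 characters, then move the first 3 characters to the end (rotate left by 3).
For "mvintage", step one produces "ntage"; step two turns that into "genta".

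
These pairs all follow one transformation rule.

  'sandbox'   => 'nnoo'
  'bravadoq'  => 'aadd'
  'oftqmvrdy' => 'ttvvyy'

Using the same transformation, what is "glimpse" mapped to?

iiss

Each output is the input with this applied: keep one character in every 3, starting at position 3 (positions 3rd, 6th, 9th, ...), then double every character.
Doing the same to "glimpse": "iiss".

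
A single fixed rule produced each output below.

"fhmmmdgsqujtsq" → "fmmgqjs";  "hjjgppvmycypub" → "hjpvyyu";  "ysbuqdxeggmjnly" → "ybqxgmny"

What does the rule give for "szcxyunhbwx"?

scynbx

What's happening: keep every other character starting from the first (positions 1st, 3rd, 5th, ...).
On "szcxyunhbwx" that produces "scynbx".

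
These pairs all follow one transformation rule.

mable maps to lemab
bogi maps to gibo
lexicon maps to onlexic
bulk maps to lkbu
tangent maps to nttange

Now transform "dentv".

tvden

The rule is to move the last 2 characters to the front (rotate right by 2).
Applying that to "dentv" gives "tvden".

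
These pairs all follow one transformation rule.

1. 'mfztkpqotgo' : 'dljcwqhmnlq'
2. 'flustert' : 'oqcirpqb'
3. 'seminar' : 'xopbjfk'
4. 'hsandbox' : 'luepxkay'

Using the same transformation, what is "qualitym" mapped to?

The rule is to move the last 2 characters to the front (rotate right by 2), then shift every letter 3 places backward in the alphabet (wrapping around).
"qualitym" → "ymqualit" → "vjnrxifq".

vjnrxifq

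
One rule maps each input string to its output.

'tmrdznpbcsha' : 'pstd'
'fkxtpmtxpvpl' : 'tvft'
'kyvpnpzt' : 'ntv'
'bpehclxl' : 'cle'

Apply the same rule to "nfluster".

The pattern: swap the front and back halves of the string, then keep one character in every 3, starting at position 1 (positions 1st, 4th, 7th, ...).
Starting from "nfluster": after the first operation, "sternflu"; after the second, "srl".
(Check on "bpehclxl": → "clxlbpeh" → "cle" ✓)

srl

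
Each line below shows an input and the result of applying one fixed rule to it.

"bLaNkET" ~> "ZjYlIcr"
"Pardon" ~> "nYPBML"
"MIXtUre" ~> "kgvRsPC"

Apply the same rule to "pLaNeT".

NjYlCr

Looking at the pairs, the operation is to shift every letter 2 places backward in the alphabet (wrapping around), then flip the case of every letter.
"pLaNeT" → "nJyLcR" → "NjYlCr".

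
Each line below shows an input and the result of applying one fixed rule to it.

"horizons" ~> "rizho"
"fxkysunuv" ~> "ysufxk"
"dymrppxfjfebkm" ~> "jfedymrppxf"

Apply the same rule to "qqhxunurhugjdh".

hugqqhxunur

Looking at the pairs, the operation is to delete the last 3 characters, then move the last 3 characters to the front (rotate right by 3).
Applying both steps to "qqhxunurhugjdh": "qqhxunurhug", then "hugqqhxunur".
(Check on "fxkysunuv": → "fxkysu" → "ysufxk" ✓)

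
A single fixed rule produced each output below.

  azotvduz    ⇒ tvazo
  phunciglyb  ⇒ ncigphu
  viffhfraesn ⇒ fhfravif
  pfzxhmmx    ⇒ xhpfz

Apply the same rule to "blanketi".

In each case the input is transformed by: delete the last 3 characters, then move the first 3 characters to the end (rotate left by 3).
Working it through for "blanketi": intermediate "blank", final "nkbla".

nkbla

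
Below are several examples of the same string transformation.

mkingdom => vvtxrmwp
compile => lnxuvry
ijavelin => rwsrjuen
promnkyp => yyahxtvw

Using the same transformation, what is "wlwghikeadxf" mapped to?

fougfmpjqnrt

Each output is the input with this applied: take characters alternately from the front and the back (1st, last, 2nd, 2nd-last, ...), then shift every letter 9 places forward in the alphabet (wrapping around).
On "wlwghikeadxf": the first step gives "wflxwdgaheik", and the second then gives "fougfmpjqnrt".
(Check on "promnkyp": → "ppryokmn" → "yyahxtvw" ✓)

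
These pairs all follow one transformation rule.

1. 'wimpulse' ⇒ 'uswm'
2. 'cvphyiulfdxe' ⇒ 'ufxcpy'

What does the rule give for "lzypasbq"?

ably

In each case the input is transformed by: keep every other character starting from the first (positions 1st, 3rd, 5th, ...), then swap the front and back halves of the string.
On "lzypasbq": the first step gives "lyab", and the second then gives "ably".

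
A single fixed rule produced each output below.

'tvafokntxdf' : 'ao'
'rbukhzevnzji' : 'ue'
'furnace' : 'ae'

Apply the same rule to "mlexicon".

eio

What's happening: keep every other character starting from the first (positions 1st, 3rd, 5th, ...), then keep only the vowels.
On "mlexicon": the first step gives "meio", and the second then gives "eio".
(Check on "rbukhzevnzji": → "ruhenj" → "ue" ✓)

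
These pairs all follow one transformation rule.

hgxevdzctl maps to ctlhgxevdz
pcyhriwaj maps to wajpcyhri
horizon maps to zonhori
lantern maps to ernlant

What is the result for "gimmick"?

ickgimm

Each output is the input with this applied: move the last 3 characters to the front (rotate right by 3).
For "gimmick" the result is "ickgimm".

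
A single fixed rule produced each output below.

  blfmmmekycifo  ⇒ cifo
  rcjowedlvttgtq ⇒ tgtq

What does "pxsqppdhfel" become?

The transformation: keep only the last 4 characters.
"pxsqppdhfel" → "hfel".

hfel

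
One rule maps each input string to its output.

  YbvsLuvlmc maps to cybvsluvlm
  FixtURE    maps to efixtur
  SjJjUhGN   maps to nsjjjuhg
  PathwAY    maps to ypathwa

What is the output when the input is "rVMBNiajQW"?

wrvmbniajq

The pattern: move the last character to the front, then convert every letter to lowercase.
Working it through for "rVMBNiajQW": intermediate "WrVMBNiajQ", final "wrvmbniajq".
(Check on "YbvsLuvlmc": → "cYbvsLuvlm" → "cybvsluvlm" ✓)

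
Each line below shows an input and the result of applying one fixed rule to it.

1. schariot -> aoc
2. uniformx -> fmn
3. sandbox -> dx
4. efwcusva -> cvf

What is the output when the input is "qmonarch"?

ncm

Rule — move the first 2 characters to the end (rotate left by 2), then keep one character in every 3, starting at position 2 (positions 2nd, 5th, 8th, ...).
For "qmonarch", step one produces "onarchqm"; step two turns that into "ncm".
(Check on "efwcusva": → "wcusvaef" → "cvf" ✓)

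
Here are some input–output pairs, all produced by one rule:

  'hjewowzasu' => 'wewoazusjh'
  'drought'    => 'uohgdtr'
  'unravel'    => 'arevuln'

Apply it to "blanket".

What's happening: move the first 2 characters to the end (rotate left by 2), then swap each adjacent pair of characters (1↔2, 3↔4, ...).
"blanket" → "anketbl" → "naekbtl".

naekbtl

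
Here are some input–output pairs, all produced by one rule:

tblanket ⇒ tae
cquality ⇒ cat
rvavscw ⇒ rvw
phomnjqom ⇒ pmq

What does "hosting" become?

htg

The pattern: keep one character in every 3, starting at position 1 (positions 1st, 4th, 7th, ...).
For "hosting" the result is "htg".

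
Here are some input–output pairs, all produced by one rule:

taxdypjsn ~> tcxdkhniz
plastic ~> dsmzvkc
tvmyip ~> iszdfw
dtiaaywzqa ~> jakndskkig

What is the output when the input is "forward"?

Rule — move the last 3 characters to the front (rotate right by 3), then shift every letter 10 places forward in the alphabet (wrapping around).
For "forward", step one produces "ardforw"; step two turns that into "kbnpybg".

kbnpybg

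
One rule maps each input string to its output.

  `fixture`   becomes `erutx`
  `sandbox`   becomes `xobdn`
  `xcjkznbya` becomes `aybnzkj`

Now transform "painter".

The transformation: reverse the string, then delete the last 2 characters.
So "painter" becomes "retni".

retni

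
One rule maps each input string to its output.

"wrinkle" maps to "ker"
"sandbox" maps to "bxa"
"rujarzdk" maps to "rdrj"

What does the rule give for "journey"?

What's happening: move the first 3 characters to the end (rotate left by 3), then keep every other character starting from the second (positions 2nd, 4th, 6th, ...).
For "journey" the result is "nyo".

nyo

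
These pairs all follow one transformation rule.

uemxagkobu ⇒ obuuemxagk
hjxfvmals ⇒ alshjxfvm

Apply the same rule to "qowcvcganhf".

The pattern: move the last 3 characters to the front (rotate right by 3).
Applying that to "qowcvcganhf" gives "nhfqowcvcga".

nhfqowcvcga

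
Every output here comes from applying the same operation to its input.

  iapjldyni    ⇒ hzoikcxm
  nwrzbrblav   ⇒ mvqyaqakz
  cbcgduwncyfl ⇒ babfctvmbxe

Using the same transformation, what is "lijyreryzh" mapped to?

khixqdqxy

Rule — shift every letter 1 place backward in the alphabet (wrapping around), then delete the last character.
For "lijyreryzh", step one produces "khixqdqxyg"; step two turns that into "khixqdqxy".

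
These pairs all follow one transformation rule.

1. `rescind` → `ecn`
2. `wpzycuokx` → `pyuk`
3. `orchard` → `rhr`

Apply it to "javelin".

aei

What's happening: keep every other character starting from the second (positions 2nd, 4th, 6th, ...).
For "javelin" the result is "aei".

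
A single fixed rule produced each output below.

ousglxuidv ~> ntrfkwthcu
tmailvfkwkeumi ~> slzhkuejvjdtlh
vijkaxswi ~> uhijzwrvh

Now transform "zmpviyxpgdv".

Each output is the input with this applied: shift every letter 1 place backward in the alphabet (wrapping around).
Doing the same to "zmpviyxpgdv": "ylouhxwofcu".

ylouhxwofcu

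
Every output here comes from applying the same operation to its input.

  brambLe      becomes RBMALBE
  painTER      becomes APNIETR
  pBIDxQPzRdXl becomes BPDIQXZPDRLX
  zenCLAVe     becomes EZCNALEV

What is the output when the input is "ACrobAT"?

CAORABT

The pattern: swap each adjacent pair of characters (1↔2, 3↔4, ...), then convert every letter to uppercase.
"ACrobAT" → "CAorAbT" → "CAORABT".
(Check on "painTER": → "apniETR" → "APNIETR" ✓)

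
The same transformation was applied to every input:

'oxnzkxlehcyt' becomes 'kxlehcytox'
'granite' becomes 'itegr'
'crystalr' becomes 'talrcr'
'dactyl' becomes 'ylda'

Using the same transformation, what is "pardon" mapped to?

The transformation: move the first 2 characters to the end (rotate left by 2), then delete the first 2 characters.
Applying both steps to "pardon": "rdonpa", then "onpa".

onpa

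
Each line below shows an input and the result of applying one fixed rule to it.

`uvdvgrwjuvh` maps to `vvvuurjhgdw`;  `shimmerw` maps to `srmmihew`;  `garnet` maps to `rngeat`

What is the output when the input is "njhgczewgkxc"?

Each output is the input with this applied: sort the characters into reverse alphabetical order, then move the first character to the end.
Doing the same to "njhgczewgkxc": "xwnkjhggeccz".
(Check on "shimmerw": → "wsrmmihe" → "srmmihew" ✓)

xwnkjhggeccz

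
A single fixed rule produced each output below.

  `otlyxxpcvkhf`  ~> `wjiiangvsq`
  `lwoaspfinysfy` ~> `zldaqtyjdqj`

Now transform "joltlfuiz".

The transformation: shift every letter 11 places forward in the alphabet (wrapping around), then delete the first 2 characters.
For "joltlfuiz", step one produces "uzwewqftk"; step two turns that into "wewqftk".

wewqftk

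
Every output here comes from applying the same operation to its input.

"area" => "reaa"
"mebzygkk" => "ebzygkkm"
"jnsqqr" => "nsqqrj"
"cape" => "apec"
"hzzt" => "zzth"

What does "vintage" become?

Looking at the pairs, the operation is to move the first character to the end.
On "vintage" that produces "intagev".

intagev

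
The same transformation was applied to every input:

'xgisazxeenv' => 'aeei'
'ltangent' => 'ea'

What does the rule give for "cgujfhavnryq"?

au

In each case the input is transformed by: move the first 3 characters to the end (rotate left by 3), then keep only the vowels.
Starting from "cgujfhavnryq": after the first operation, "jfhavnryqcgu"; after the second, "au".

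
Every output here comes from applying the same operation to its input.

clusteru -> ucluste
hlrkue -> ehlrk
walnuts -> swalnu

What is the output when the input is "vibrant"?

The pattern: move the last 2 characters to the front (rotate right by 2), then delete the first character.
Applying that to "vibrant" gives "tvibra".

tvibra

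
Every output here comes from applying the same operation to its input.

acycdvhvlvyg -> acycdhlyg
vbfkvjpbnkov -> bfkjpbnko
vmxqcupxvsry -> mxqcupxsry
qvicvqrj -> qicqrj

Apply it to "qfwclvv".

qfwcl

Rule — remove every "v".
So "qfwclvv" becomes "qfwcl".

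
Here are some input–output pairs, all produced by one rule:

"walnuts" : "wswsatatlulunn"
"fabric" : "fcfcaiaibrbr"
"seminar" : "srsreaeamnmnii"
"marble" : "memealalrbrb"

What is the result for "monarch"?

Each output is the input with this applied: double every character, then take characters alternately from the front and the back (1st, last, 2nd, 2nd-last, ...).
Starting from "monarch": after the first operation, "mmoonnaarrcchh"; after the second, "mhmhococnrnraa".

mhmhococnrnraa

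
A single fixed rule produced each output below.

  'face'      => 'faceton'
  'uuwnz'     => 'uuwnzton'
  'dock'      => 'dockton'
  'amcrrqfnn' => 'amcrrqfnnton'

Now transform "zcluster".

The rule is to append "ton".
For "zcluster" the result is "zclusterton".

zclusterton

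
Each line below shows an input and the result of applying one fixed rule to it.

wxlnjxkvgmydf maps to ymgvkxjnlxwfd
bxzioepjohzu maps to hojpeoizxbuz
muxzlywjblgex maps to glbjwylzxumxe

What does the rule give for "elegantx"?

nagelext

The rule is to reverse the string, then move the first 2 characters to the end (rotate left by 2).
Working it through for "elegantx": intermediate "xtnagele", final "nagelext".
(Check on "muxzlywjblgex": → "xeglbjwylzxum" → "glbjwylzxumxe" ✓)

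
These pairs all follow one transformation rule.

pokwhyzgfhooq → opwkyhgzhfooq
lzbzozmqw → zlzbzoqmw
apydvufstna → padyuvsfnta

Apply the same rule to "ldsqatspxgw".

dlqstapsgxw

Rule — swap each adjacent pair of characters (1↔2, 3↔4, ...).
"ldsqatspxgw" → "dlqstapsgxw".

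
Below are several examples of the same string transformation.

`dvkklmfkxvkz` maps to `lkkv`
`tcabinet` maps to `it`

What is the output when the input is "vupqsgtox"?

The transformation: move the first 2 characters to the end (rotate left by 2), then keep one character in every 3, starting at position 3 (positions 3rd, 6th, 9th, ...).
"vupqsgtox" → "pqsgtoxvu" → "sou".

sou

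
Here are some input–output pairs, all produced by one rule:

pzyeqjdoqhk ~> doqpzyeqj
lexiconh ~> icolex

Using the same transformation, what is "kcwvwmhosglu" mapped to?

osgkcwvwmh

What's happening: delete the last 2 characters, then move the last 3 characters to the front (rotate right by 3).
"kcwvwmhosglu" → "kcwvwmhosg" → "osgkcwvwmh".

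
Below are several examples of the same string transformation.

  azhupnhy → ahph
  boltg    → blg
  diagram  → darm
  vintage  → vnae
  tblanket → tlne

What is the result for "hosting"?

hsig

In each case the input is transformed by: keep every other character starting from the first (positions 1st, 3rd, 5th, ...).
For "hosting" the result is "hsig".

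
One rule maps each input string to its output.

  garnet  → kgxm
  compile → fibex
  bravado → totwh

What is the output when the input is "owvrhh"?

Rule — delete the first 2 characters, then shift every letter 7 places backward in the alphabet (wrapping around).
Working it through for "owvrhh": intermediate "vrhh", final "okaa".

okaa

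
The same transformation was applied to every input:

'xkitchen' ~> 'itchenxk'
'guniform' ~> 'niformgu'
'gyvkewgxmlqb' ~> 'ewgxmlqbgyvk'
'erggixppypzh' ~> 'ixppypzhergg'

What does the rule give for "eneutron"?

eutronen

In each case the input is transformed by: swap the front and back halves of the string, then move the last 2 characters to the front (rotate right by 2).
On "eneutron": the first step gives "troneneu", and the second then gives "eutronen".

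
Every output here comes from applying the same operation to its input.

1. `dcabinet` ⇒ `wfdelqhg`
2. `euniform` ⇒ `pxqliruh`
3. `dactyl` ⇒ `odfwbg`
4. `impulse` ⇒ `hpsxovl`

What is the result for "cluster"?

What's happening: swap the first and last characters, then shift every letter 3 places forward in the alphabet (wrapping around).
Working it through for "cluster": intermediate "rlustec", final "uoxvwhf".

uoxvwhf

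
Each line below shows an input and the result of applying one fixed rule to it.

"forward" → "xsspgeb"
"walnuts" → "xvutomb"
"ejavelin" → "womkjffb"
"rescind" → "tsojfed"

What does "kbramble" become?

The rule is to sort the characters into reverse alphabetical order, then shift every letter 1 place forward in the alphabet (wrapping around).
Working it through for "kbramble": intermediate "rmlkebba", final "snmlfccb".

snmlfccb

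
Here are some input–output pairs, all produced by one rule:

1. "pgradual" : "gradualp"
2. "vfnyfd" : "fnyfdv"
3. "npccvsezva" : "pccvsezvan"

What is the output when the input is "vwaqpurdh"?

waqpurdhv

Rule — move the first character to the end.
Applying that to "vwaqpurdh" gives "waqpurdhv".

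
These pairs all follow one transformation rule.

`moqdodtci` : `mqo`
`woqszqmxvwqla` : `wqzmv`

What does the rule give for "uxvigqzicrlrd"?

The transformation: delete the last 3 characters, then keep every other character starting from the first (positions 1st, 3rd, 5th, ...).
Applying both steps to "uxvigqzicrlrd": "uxvigqzicr", then "uvgzc".

uvgzc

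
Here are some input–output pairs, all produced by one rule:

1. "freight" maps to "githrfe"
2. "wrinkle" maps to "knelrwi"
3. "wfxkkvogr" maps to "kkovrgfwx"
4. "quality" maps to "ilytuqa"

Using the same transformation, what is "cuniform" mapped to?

firocmnu

The transformation: move the first 3 characters to the end (rotate left by 3), then swap each adjacent pair of characters (1↔2, 3↔4, ...).
Applying both steps to "cuniform": "iformcun", then "firocmnu".
(Check on "quality": → "lityqua" → "ilytuqa" ✓)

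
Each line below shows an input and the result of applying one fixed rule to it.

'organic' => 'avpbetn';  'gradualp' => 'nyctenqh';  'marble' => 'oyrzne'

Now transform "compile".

vyrpbzc

The rule is to shift every letter 13 places forward in the alphabet (wrapping around) — i.e. ROT13, then move the last 3 characters to the front (rotate right by 3).
On "compile": the first step gives "pbzcvyr", and the second then gives "vyrpbzc".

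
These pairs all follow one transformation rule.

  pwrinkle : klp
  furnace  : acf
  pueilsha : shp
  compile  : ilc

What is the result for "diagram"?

Rule — swap the first and last characters, then keep only the last 3 characters.
Applying both steps to "diagram": "miagrad", then "rad".

rad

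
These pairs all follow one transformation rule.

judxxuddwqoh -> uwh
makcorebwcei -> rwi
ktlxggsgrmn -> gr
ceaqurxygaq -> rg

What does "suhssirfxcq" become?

The pattern: delete the first 3 characters, then keep one character in every 3, starting at position 3 (positions 3rd, 6th, 9th, ...).
Starting from "suhssirfxcq": after the first operation, "ssirfxcq"; after the second, "ix".

ix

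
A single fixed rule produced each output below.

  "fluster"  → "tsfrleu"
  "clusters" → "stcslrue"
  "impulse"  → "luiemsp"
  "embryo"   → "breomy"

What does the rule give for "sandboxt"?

Each output is the input with this applied: take characters alternately from the front and the back (1st, last, 2nd, 2nd-last, ...), then move the last 2 characters to the front (rotate right by 2).
For "sandboxt", step one produces "staxnodb"; step two turns that into "dbstaxno".

dbstaxno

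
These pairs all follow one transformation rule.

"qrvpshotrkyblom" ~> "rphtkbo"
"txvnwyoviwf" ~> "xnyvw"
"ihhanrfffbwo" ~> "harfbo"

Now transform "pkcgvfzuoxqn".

kgfuxn

The transformation: keep every other character starting from the second (positions 2nd, 4th, 6th, ...).
Applying that to "pkcgvfzuoxqn" gives "kgfuxn".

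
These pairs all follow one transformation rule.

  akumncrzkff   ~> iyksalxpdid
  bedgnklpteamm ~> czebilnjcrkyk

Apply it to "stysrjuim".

Looking at the pairs, the operation is to swap each adjacent pair of characters (1↔2, 3↔4, ...), then shift every letter 2 places backward in the alphabet (wrapping around).
"stysrjuim" → "tssyjrium" → "rqqwhpgsk".
(Check on "akumncrzkff": → "kamucnzrfkf" → "iyksalxpdid" ✓)

rqqwhpgsk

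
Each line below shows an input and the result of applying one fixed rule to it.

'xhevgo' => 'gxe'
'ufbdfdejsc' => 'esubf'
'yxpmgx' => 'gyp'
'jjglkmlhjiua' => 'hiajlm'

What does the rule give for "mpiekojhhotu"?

houpeo

In each case the input is transformed by: swap the front and back halves of the string, then keep every other character starting from the second (positions 2nd, 4th, 6th, ...).
Working it through for "mpiekojhhotu": intermediate "jhhotumpieko", final "houpeo".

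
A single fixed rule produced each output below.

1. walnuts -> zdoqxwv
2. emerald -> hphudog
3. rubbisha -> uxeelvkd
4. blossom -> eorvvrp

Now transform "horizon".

krulcrq

What's happening: shift every letter 3 places forward in the alphabet (wrapping around).
"horizon" → "krulcrq".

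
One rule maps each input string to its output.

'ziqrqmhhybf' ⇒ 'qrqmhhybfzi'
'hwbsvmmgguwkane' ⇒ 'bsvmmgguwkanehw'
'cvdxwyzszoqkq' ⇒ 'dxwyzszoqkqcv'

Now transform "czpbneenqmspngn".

pbneenqmspngncz

Each output is the input with this applied: move the first 2 characters to the end (rotate left by 2).
Doing the same to "czpbneenqmspngn": "pbneenqmspngncz".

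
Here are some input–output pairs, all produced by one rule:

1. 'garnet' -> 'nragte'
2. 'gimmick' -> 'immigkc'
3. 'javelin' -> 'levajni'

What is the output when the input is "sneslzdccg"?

Each output is the input with this applied: move the last 2 characters to the front (rotate right by 2), then reverse the string.
Applying both steps to "sneslzdccg": "cgsneslzdc", then "cdzlsensgc".

cdzlsensgc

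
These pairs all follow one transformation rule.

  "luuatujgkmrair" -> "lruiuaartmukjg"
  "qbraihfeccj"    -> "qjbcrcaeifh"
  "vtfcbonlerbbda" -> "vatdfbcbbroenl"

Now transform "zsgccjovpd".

zdspgvcocj

In each case the input is transformed by: take characters alternately from the front and the back (1st, last, 2nd, 2nd-last, ...).
Doing the same to "zsgccjovpd": "zdspgvcocj".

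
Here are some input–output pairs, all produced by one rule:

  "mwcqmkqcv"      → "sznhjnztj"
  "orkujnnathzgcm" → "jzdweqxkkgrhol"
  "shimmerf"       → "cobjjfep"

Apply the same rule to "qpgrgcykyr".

ovhvzdodmn

The rule is to reverse the string, then shift every letter 3 places backward in the alphabet (wrapping around).
Starting from "qpgrgcykyr": after the first operation, "rykycgrgpq"; after the second, "ovhvzdodmn".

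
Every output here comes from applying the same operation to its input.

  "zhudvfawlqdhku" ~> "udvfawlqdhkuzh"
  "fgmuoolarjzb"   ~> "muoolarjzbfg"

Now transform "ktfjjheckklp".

fjjheckklpkt

Rule — move the first 2 characters to the end (rotate left by 2).
On "ktfjjheckklp" that produces "fjjheckklpkt".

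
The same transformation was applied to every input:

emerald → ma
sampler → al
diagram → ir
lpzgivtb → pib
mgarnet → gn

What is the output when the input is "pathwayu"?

Looking at the pairs, the operation is to keep one character in every 3, starting at position 2 (positions 2nd, 5th, 8th, ...).
Doing the same to "pathwayu": "awu".

awu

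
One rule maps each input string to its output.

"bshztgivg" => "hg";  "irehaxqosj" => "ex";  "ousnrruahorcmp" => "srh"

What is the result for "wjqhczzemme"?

qz

The rule is to keep one character in every 3, starting at position 3 (positions 3rd, 6th, 9th, ...), then delete the last character.
Working it through for "wjqhczzemme": intermediate "qzm", final "qz".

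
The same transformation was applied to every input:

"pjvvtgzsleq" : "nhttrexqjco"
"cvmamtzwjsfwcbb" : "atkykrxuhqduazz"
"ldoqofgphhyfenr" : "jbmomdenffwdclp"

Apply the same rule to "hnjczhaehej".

flhaxfycfch

Rule — shift every letter 2 places backward in the alphabet (wrapping around).
Doing the same to "hnjczhaehej": "flhaxfycfch".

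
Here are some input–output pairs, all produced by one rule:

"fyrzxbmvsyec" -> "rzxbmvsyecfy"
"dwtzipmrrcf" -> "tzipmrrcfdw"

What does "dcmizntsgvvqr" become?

In each case the input is transformed by: move the first 2 characters to the end (rotate left by 2).
Applying that to "dcmizntsgvvqr" gives "mizntsgvvqrdc".

mizntsgvvqrdc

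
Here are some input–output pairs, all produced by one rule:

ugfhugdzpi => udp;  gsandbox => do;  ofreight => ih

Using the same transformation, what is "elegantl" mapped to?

at

In each case the input is transformed by: delete the first 3 characters, then keep every other character starting from the second (positions 2nd, 4th, 6th, ...).
Doing the same to "elegantl": "at".
(Check on "ugfhugdzpi": → "hugdzpi" → "udp" ✓)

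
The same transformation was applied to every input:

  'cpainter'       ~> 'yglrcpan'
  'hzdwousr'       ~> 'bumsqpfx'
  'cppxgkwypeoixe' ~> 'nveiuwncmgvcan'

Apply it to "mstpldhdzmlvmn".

Looking at the pairs, the operation is to shift every letter 2 places backward in the alphabet (wrapping around), then move the first 2 characters to the end (rotate left by 2).
Starting from "mstpldhdzmlvmn": after the first operation, "kqrnjbfbxkjtkl"; after the second, "rnjbfbxkjtklkq".

rnjbfbxkjtklkq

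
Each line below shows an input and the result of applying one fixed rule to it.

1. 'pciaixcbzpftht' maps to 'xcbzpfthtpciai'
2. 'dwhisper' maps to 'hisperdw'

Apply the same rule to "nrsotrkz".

sotrkznr

Each output is the input with this applied: move the last 2 characters to the front (rotate right by 2), then swap the front and back halves of the string.
Applying both steps to "nrsotrkz": "kznrsotr", then "sotrkznr".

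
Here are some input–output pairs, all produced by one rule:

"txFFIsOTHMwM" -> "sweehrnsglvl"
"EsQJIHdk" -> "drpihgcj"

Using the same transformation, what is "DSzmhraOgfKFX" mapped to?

crylgqznfejew

Rule — shift every letter 1 place backward in the alphabet (wrapping around), then convert every letter to lowercase.
On "DSzmhraOgfKFX": the first step gives "CRylgqzNfeJEW", and the second then gives "crylgqznfejew".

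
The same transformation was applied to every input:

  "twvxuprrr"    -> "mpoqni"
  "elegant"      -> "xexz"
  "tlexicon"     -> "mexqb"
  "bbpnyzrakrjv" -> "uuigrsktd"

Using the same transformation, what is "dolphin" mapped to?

whei

The rule is to shift every letter 7 places backward in the alphabet (wrapping around), then delete the last 3 characters.
"dolphin" → "whei".
(Check on "bbpnyzrakrjv": → "uuigrsktdkco" → "uuigrsktd" ✓)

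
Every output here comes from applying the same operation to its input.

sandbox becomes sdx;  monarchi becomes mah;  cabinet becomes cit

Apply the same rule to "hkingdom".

hno

What's happening: keep one character in every 3, starting at position 1 (positions 1st, 4th, 7th, ...).
On "hkingdom" that produces "hno".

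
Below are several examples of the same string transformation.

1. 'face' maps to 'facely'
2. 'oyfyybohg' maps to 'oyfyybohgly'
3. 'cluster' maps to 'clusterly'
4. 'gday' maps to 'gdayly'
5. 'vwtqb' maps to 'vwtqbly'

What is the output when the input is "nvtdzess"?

The pattern: append "ly".
Doing the same to "nvtdzess": "nvtdzessly".

nvtdzessly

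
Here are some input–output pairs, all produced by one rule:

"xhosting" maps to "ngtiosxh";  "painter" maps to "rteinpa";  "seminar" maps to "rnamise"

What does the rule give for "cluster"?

What's happening: swap each adjacent pair of characters (1↔2, 3↔4, ...), then reverse the string.
On "cluster": the first step gives "lcsuetr", and the second then gives "rteuscl".

rteuscl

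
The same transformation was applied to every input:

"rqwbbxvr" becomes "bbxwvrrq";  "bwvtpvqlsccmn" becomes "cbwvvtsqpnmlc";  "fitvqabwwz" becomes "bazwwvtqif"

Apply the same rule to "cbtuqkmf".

cbutqmkf

Looking at the pairs, the operation is to sort the characters into reverse alphabetical order, then move the last 2 characters to the front (rotate right by 2).
Working it through for "cbtuqkmf": intermediate "utqmkfcb", final "cbutqmkf".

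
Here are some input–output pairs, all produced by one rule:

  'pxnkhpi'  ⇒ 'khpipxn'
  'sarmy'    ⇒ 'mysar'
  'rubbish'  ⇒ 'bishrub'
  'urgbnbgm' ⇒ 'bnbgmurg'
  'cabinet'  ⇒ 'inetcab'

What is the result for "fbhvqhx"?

The transformation: move the first 3 characters to the end (rotate left by 3).
So "fbhvqhx" becomes "vqhxfbh".

vqhxfbh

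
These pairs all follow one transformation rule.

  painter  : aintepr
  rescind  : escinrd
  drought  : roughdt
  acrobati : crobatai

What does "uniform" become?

The rule is to swap the first and last characters, then move the first character to the end.
Starting from "uniform": after the first operation, "mniforu"; after the second, "niforum".
(Check on "drought": → "troughd" → "roughdt" ✓)

niforum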